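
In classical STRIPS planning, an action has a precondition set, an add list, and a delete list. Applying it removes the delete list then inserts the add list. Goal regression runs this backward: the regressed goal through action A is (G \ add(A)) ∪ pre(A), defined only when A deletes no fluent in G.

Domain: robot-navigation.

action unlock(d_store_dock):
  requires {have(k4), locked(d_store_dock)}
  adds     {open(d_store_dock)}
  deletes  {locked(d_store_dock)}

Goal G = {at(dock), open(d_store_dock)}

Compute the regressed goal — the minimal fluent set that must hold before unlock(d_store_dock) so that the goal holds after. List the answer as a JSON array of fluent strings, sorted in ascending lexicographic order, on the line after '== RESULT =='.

Compute (G \ add) ∪ pre:
  G ∩ del = {}  (empty — regression defined)
  G \ add = {at(dock), open(d_store_dock)} \ {open(d_store_dock)} = {at(dock)}
  ∪ pre   = {at(dock)} ∪ {have(k4), locked(d_store_dock)}
          = {at(dock), have(k4), locked(d_store_dock)}

== RESULT ==
["at(dock)", "have(k4)", "locked(d_store_dock)"]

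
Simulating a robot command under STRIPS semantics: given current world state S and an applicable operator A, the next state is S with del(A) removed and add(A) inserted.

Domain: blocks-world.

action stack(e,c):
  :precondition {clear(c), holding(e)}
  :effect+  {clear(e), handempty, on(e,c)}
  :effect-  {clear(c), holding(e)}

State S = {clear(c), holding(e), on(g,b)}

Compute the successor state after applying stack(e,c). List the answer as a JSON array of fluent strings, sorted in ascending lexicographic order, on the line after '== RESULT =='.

Compute (S \ del) ∪ add:
  pre ⊆ S: {clear(c), holding(e)} ⊆ S  — applicable
  S \ del = {on(g,b)}
  ∪ add   = {clear(e), handempty, on(e,c), on(g,b)}

== RESULT ==
["clear(e)", "handempty", "on(e,c)", "on(g,b)"]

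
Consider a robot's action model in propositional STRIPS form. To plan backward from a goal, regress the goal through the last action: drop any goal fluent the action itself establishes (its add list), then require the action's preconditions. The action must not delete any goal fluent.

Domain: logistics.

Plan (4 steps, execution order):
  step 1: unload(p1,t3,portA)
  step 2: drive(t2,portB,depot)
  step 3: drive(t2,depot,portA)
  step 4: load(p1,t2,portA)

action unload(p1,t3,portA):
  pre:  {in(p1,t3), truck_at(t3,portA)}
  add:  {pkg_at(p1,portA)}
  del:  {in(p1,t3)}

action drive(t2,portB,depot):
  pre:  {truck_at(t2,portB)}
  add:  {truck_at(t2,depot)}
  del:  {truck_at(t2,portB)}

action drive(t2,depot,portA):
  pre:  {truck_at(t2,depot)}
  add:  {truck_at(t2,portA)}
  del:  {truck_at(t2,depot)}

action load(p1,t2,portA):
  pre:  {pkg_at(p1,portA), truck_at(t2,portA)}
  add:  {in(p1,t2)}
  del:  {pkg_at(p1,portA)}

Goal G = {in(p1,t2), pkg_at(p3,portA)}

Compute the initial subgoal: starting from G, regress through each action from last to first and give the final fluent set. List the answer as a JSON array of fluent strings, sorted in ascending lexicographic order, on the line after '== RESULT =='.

Work backward from the goal:
  through step 4 (load(p1,t2,portA)): drop {in(p1,t2)}, keep {pkg_at(p3,portA)}, require {pkg_at(p1,portA), truck_at(t2,portA)}
    → {pkg_at(p1,portA), pkg_at(p3,portA), truck_at(t2,portA)}
  through step 3 (drive(t2,depot,portA)): drop {truck_at(t2,portA)}, keep {pkg_at(p1,portA), pkg_at(p3,portA)}, require {truck_at(t2,depot)}
    → {pkg_at(p1,portA), pkg_at(p3,portA), truck_at(t2,depot)}
  through step 2 (drive(t2,portB,depot)): drop {truck_at(t2,depot)}, keep {pkg_at(p1,portA), pkg_at(p3,portA)}, require {truck_at(t2,portB)}
    → {pkg_at(p1,portA), pkg_at(p3,portA), truck_at(t2,portB)}
  through step 1 (unload(p1,t3,portA)): drop {pkg_at(p1,portA)}, keep {pkg_at(p3,portA), truck_at(t2,portB)}, require {in(p1,t3), truck_at(t3,portA)}
    → {in(p1,t3), pkg_at(p3,portA), truck_at(t2,portB), truck_at(t3,portA)}

== RESULT ==
["in(p1,t3)", "pkg_at(p3,portA)", "truck_at(t2,portB)", "truck_at(t3,portA)"]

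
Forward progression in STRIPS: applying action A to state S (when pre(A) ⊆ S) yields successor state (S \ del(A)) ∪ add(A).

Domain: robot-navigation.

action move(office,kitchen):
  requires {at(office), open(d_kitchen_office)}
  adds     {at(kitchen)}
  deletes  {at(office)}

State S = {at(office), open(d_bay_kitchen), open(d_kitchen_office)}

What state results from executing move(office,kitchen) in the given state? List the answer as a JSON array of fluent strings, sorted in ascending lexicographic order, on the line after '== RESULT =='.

Compute (S \ del) ∪ add:
  pre ⊆ S: {at(office), open(d_kitchen_office)} ⊆ S  — applicable
  S \ del = {open(d_bay_kitchen), open(d_kitchen_office)}
  ∪ add   = {at(kitchen), open(d_bay_kitchen), open(d_kitchen_office)}

== RESULT ==
["at(kitchen)", "open(d_bay_kitchen)", "open(d_kitchen_office)"]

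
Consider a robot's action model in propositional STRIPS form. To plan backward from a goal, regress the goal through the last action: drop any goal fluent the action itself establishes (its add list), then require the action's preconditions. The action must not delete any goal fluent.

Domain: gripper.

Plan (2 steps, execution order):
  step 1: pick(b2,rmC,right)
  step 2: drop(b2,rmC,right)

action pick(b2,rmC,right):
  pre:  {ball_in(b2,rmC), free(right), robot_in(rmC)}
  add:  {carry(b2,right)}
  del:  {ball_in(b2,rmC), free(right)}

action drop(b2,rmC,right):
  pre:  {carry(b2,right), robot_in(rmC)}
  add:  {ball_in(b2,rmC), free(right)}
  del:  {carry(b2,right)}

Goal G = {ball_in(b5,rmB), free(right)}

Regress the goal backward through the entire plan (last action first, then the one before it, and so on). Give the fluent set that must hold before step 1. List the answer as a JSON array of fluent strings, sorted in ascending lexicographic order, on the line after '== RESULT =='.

Regress step by step:
  through step 2 (drop(b2,rmC,right)): drop {free(right)}, keep {ball_in(b5,rmB)}, require {carry(b2,right), robot_in(rmC)}
    → {ball_in(b5,rmB), carry(b2,right), robot_in(rmC)}
  through step 1 (pick(b2,rmC,right)): drop {carry(b2,right)}, keep {ball_in(b5,rmB), robot_in(rmC)}, require {ball_in(b2,rmC), free(right), robot_in(rmC)}
    → {ball_in(b2,rmC), ball_in(b5,rmB), free(right), robot_in(rmC)}

== RESULT ==
["ball_in(b2,rmC)", "ball_in(b5,rmB)", "free(right)", "robot_in(rmC)"]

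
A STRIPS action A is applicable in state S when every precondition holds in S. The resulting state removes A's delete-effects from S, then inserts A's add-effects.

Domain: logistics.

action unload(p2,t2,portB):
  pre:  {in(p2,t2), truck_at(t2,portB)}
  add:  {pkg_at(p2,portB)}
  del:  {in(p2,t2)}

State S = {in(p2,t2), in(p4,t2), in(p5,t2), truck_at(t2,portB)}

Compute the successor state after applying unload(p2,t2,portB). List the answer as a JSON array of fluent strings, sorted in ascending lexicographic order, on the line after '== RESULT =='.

Progress:
  pre ⊆ S: {in(p2,t2), truck_at(t2,portB)} ⊆ S  — applicable
  S \ del = {in(p4,t2), in(p5,t2), truck_at(t2,portB)}
  ∪ add   = {in(p4,t2), in(p5,t2), pkg_at(p2,portB), truck_at(t2,portB)}

== RESULT ==
["in(p4,t2)", "in(p5,t2)", "pkg_at(p2,portB)", "truck_at(t2,portB)"]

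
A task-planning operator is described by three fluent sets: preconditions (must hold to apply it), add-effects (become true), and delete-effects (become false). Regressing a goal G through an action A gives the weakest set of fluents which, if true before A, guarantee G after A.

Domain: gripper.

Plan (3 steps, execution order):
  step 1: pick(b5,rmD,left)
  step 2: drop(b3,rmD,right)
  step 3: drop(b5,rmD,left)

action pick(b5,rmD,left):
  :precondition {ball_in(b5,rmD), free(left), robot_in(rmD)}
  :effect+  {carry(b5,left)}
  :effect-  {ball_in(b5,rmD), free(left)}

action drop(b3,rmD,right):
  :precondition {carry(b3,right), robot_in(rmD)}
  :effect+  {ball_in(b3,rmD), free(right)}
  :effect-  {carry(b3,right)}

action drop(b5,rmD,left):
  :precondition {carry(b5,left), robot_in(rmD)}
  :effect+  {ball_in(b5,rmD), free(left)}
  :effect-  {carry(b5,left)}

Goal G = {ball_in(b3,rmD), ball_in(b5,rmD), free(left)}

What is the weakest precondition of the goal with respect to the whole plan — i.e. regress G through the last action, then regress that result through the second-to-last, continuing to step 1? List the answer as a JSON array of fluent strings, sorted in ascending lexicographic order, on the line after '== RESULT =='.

Work backward from the goal:
  through step 3 (drop(b5,rmD,left)): drop {ball_in(b5,rmD), free(left)}, keep {ball_in(b3,rmD)}, require {carry(b5,left), robot_in(rmD)}
    → {ball_in(b3,rmD), carry(b5,left), robot_in(rmD)}
  through step 2 (drop(b3,rmD,right)): drop {ball_in(b3,rmD)}, keep {carry(b5,left), robot_in(rmD)}, require {carry(b3,right), robot_in(rmD)}
    → {carry(b3,right), carry(b5,left), robot_in(rmD)}
  through step 1 (pick(b5,rmD,left)): drop {carry(b5,left)}, keep {carry(b3,right), robot_in(rmD)}, require {ball_in(b5,rmD), free(left), robot_in(rmD)}
    → {ball_in(b5,rmD), carry(b3,right), free(left), robot_in(rmD)}

== RESULT ==
["ball_in(b5,rmD)", "carry(b3,right)", "free(left)", "robot_in(rmD)"]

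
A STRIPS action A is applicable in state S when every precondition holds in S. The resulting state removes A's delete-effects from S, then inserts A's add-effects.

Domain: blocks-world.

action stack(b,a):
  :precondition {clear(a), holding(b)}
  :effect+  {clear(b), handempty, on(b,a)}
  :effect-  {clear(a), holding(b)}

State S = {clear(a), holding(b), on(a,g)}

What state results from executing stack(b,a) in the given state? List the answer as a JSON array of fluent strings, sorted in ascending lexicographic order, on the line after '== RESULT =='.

Compute (S \ del) ∪ add:
  pre ⊆ S: {clear(a), holding(b)} ⊆ S  — applicable
  S \ del = {on(a,g)}
  ∪ add   = {clear(b), handempty, on(a,g), on(b,a)}

== RESULT ==
["clear(b)", "handempty", "on(a,g)", "on(b,a)"]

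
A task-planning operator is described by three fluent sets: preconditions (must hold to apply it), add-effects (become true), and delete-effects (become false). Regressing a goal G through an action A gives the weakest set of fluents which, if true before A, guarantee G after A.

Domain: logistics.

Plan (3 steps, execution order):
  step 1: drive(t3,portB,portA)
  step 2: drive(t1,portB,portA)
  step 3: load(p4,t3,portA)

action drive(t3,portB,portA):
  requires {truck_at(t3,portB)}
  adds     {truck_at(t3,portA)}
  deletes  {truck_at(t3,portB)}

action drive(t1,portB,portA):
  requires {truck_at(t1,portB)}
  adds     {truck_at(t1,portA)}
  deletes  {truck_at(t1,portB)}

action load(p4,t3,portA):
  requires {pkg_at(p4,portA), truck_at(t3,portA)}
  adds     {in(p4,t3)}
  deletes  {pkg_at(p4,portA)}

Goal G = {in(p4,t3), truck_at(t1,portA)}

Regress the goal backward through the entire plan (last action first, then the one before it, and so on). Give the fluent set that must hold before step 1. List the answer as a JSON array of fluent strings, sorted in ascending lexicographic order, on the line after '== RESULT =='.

Regress step by step:
  through step 3 (load(p4,t3,portA)): drop {in(p4,t3)}, keep {truck_at(t1,portA)}, require {pkg_at(p4,portA), truck_at(t3,portA)}
    → {pkg_at(p4,portA), truck_at(t1,portA), truck_at(t3,portA)}
  through step 2 (drive(t1,portB,portA)): drop {truck_at(t1,portA)}, keep {pkg_at(p4,portA), truck_at(t3,portA)}, require {truck_at(t1,portB)}
    → {pkg_at(p4,portA), truck_at(t1,portB), truck_at(t3,portA)}
  through step 1 (drive(t3,portB,portA)): drop {truck_at(t3,portA)}, keep {pkg_at(p4,portA), truck_at(t1,portB)}, require {truck_at(t3,portB)}
    → {pkg_at(p4,portA), truck_at(t1,portB), truck_at(t3,portB)}

== RESULT ==
["pkg_at(p4,portA)", "truck_at(t1,portB)", "truck_at(t3,portB)"]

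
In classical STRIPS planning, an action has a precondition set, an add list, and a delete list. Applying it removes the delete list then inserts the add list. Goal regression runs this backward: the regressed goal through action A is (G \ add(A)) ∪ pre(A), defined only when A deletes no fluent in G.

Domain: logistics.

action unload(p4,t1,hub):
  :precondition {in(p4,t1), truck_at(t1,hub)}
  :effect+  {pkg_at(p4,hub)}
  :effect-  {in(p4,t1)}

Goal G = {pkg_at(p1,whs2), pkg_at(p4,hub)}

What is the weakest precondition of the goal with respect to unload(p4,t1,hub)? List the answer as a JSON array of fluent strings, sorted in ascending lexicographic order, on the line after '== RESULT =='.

Regress:
  G ∩ del = {}  (empty — regression defined)
  G \ add = {pkg_at(p1,whs2), pkg_at(p4,hub)} \ {pkg_at(p4,hub)} = {pkg_at(p1,whs2)}
  ∪ pre   = {pkg_at(p1,whs2)} ∪ {in(p4,t1), truck_at(t1,hub)}
          = {in(p4,t1), pkg_at(p1,whs2), truck_at(t1,hub)}

== RESULT ==
["in(p4,t1)", "pkg_at(p1,whs2)", "truck_at(t1,hub)"]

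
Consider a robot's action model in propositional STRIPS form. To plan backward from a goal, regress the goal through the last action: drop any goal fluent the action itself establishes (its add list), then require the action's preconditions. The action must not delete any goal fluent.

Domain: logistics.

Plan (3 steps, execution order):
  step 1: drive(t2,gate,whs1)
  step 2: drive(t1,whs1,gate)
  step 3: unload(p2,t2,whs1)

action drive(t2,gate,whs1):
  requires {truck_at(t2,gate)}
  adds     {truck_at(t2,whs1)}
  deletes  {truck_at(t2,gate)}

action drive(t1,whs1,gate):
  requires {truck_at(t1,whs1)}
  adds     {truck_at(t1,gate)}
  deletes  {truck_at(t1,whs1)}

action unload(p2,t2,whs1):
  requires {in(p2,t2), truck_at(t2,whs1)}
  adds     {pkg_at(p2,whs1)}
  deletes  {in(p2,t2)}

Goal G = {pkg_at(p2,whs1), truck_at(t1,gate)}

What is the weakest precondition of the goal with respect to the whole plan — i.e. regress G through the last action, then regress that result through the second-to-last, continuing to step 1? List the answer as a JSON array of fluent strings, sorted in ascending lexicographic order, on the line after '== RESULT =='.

Work backward from the goal:
  through step 3 (unload(p2,t2,whs1)): drop {pkg_at(p2,whs1)}, keep {truck_at(t1,gate)}, require {in(p2,t2), truck_at(t2,whs1)}
    → {in(p2,t2), truck_at(t1,gate), truck_at(t2,whs1)}
  through step 2 (drive(t1,whs1,gate)): drop {truck_at(t1,gate)}, keep {in(p2,t2), truck_at(t2,whs1)}, require {truck_at(t1,whs1)}
    → {in(p2,t2), truck_at(t1,whs1), truck_at(t2,whs1)}
  through step 1 (drive(t2,gate,whs1)): drop {truck_at(t2,whs1)}, keep {in(p2,t2), truck_at(t1,whs1)}, require {truck_at(t2,gate)}
    → {in(p2,t2), truck_at(t1,whs1), truck_at(t2,gate)}

== RESULT ==
["in(p2,t2)", "truck_at(t1,whs1)", "truck_at(t2,gate)"]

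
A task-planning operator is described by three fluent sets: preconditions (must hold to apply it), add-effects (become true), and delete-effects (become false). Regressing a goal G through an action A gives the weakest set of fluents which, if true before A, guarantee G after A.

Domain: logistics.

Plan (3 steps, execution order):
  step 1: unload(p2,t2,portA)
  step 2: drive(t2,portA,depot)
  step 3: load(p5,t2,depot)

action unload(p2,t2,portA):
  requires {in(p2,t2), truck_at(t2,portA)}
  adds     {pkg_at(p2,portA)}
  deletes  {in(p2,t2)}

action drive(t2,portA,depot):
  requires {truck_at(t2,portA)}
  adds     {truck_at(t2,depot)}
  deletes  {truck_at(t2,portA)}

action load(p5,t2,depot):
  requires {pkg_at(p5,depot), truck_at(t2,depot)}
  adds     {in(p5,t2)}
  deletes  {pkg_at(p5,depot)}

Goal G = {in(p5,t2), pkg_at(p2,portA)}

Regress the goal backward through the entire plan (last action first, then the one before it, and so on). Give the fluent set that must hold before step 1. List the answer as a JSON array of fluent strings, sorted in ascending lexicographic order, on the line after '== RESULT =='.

Regress step by step:
  through step 3 (load(p5,t2,depot)): drop {in(p5,t2)}, keep {pkg_at(p2,portA)}, require {pkg_at(p5,depot), truck_at(t2,depot)}
    → {pkg_at(p2,portA), pkg_at(p5,depot), truck_at(t2,depot)}
  through step 2 (drive(t2,portA,depot)): drop {truck_at(t2,depot)}, keep {pkg_at(p2,portA), pkg_at(p5,depot)}, require {truck_at(t2,portA)}
    → {pkg_at(p2,portA), pkg_at(p5,depot), truck_at(t2,portA)}
  through step 1 (unload(p2,t2,portA)): drop {pkg_at(p2,portA)}, keep {pkg_at(p5,depot), truck_at(t2,portA)}, require {in(p2,t2), truck_at(t2,portA)}
    → {in(p2,t2), pkg_at(p5,depot), truck_at(t2,portA)}

== RESULT ==
["in(p2,t2)", "pkg_at(p5,depot)", "truck_at(t2,portA)"]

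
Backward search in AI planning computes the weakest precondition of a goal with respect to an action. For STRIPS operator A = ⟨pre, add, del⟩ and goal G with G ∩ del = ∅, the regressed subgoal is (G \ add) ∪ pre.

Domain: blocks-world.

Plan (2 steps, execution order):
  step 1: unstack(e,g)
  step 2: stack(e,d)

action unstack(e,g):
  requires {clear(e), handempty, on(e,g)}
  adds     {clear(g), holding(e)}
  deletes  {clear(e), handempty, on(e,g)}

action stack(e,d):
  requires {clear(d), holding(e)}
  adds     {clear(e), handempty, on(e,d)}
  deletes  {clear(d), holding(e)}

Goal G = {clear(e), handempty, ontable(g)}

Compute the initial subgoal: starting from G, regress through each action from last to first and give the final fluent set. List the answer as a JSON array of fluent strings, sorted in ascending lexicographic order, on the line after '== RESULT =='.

Work backward from the goal:
  through step 2 (stack(e,d)): drop {clear(e), handempty}, keep {ontable(g)}, require {clear(d), holding(e)}
    → {clear(d), holding(e), ontable(g)}
  through step 1 (unstack(e,g)): drop {holding(e)}, keep {clear(d), ontable(g)}, require {clear(e), handempty, on(e,g)}
    → {clear(d), clear(e), handempty, on(e,g), ontable(g)}

== RESULT ==
["clear(d)", "clear(e)", "handempty", "on(e,g)", "ontable(g)"]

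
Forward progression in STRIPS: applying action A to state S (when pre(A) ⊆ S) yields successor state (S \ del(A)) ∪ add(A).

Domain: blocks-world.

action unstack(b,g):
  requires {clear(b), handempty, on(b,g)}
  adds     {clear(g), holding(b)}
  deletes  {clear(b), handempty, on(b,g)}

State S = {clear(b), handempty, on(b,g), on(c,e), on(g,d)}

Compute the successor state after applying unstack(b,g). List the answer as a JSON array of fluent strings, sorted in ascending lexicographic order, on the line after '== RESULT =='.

Compute (S \ del) ∪ add:
  pre ⊆ S: {clear(b), handempty, on(b,g)} ⊆ S  — applicable
  S \ del = {on(c,e), on(g,d)}
  ∪ add   = {clear(g), holding(b), on(c,e), on(g,d)}

== RESULT ==
["clear(g)", "holding(b)", "on(c,e)", "on(g,d)"]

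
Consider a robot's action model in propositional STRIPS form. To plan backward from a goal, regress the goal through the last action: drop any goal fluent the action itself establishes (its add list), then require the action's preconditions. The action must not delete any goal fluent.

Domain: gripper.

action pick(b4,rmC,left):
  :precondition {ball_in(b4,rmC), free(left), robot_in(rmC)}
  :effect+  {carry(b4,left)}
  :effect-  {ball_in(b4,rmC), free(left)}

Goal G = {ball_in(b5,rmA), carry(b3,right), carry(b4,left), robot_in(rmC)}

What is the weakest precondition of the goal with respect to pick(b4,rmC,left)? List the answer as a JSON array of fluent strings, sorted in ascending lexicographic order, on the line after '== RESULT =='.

Compute (G \ add) ∪ pre:
  G ∩ del = {}  (empty — regression defined)
  G \ add = {ball_in(b5,rmA), carry(b3,right), carry(b4,left), robot_in(rmC)} \ {carry(b4,left)} = {ball_in(b5,rmA), carry(b3,right), robot_in(rmC)}
  ∪ pre   = {ball_in(b5,rmA), carry(b3,right), robot_in(rmC)} ∪ {ball_in(b4,rmC), free(left), robot_in(rmC)}
          = {ball_in(b4,rmC), ball_in(b5,rmA), carry(b3,right), free(left), robot_in(rmC)}

== RESULT ==
["ball_in(b4,rmC)", "ball_in(b5,rmA)", "carry(b3,right)", "free(left)", "robot_in(rmC)"]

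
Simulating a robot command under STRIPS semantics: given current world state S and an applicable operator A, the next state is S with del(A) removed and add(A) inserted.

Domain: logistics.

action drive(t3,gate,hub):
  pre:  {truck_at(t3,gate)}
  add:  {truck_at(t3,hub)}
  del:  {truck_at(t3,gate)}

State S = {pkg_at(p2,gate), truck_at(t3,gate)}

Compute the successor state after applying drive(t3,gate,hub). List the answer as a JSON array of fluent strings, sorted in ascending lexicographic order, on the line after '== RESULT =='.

Compute (S \ del) ∪ add:
  pre ⊆ S: {truck_at(t3,gate)} ⊆ S  — applicable
  S \ del = {pkg_at(p2,gate)}
  ∪ add   = {pkg_at(p2,gate), truck_at(t3,hub)}

== RESULT ==
["pkg_at(p2,gate)", "truck_at(t3,hub)"]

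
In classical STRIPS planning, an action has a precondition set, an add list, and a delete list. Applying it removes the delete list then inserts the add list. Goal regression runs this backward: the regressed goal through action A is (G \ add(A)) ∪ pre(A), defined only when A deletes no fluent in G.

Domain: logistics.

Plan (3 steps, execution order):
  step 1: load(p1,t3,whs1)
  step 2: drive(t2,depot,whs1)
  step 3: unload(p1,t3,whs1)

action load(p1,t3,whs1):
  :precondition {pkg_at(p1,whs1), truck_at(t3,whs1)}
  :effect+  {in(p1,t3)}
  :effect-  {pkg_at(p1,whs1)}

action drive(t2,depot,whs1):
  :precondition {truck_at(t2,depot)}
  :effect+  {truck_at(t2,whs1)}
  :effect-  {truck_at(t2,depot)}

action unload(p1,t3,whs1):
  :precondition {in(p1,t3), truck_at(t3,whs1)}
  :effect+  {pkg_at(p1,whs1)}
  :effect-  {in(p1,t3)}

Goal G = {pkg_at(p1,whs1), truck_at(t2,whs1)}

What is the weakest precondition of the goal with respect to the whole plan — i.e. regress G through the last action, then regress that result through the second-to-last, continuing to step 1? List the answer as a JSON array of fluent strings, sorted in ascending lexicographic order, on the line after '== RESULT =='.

Work backward from the goal:
  through step 3 (unload(p1,t3,whs1)): drop {pkg_at(p1,whs1)}, keep {truck_at(t2,whs1)}, require {in(p1,t3), truck_at(t3,whs1)}
    → {in(p1,t3), truck_at(t2,whs1), truck_at(t3,whs1)}
  through step 2 (drive(t2,depot,whs1)): drop {truck_at(t2,whs1)}, keep {in(p1,t3), truck_at(t3,whs1)}, require {truck_at(t2,depot)}
    → {in(p1,t3), truck_at(t2,depot), truck_at(t3,whs1)}
  through step 1 (load(p1,t3,whs1)): drop {in(p1,t3)}, keep {truck_at(t2,depot), truck_at(t3,whs1)}, require {pkg_at(p1,whs1), truck_at(t3,whs1)}
    → {pkg_at(p1,whs1), truck_at(t2,depot), truck_at(t3,whs1)}

== RESULT ==
["pkg_at(p1,whs1)", "truck_at(t2,depot)", "truck_at(t3,whs1)"]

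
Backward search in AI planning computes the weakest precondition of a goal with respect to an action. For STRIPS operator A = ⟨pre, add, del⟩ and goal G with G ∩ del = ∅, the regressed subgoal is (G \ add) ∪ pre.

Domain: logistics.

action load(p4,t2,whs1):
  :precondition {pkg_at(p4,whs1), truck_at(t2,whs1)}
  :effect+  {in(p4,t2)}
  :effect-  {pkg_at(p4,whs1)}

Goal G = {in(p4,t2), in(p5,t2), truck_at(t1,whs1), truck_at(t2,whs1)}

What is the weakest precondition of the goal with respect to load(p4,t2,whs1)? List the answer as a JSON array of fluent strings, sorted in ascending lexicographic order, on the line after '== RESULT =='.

Regress:
  G ∩ del = {}  (empty — regression defined)
  G \ add = {in(p4,t2), in(p5,t2), truck_at(t1,whs1), truck_at(t2,whs1)} \ {in(p4,t2)} = {in(p5,t2), truck_at(t1,whs1), truck_at(t2,whs1)}
  ∪ pre   = {in(p5,t2), truck_at(t1,whs1), truck_at(t2,whs1)} ∪ {pkg_at(p4,whs1), truck_at(t2,whs1)}
          = {in(p5,t2), pkg_at(p4,whs1), truck_at(t1,whs1), truck_at(t2,whs1)}

== RESULT ==
["in(p5,t2)", "pkg_at(p4,whs1)", "truck_at(t1,whs1)", "truck_at(t2,whs1)"]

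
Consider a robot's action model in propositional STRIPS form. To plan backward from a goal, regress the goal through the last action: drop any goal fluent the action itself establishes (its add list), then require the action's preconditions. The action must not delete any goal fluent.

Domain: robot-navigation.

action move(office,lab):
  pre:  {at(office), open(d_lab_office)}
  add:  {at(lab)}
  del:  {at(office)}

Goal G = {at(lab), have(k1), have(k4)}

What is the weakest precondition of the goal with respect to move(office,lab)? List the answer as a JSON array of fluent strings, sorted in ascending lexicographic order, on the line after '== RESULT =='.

Regress:
  G ∩ del = {}  (empty — regression defined)
  G \ add = {at(lab), have(k1), have(k4)} \ {at(lab)} = {have(k1), have(k4)}
  ∪ pre   = {have(k1), have(k4)} ∪ {at(office), open(d_lab_office)}
          = {at(office), have(k1), have(k4), open(d_lab_office)}

== RESULT ==
["at(office)", "have(k1)", "have(k4)", "open(d_lab_office)"]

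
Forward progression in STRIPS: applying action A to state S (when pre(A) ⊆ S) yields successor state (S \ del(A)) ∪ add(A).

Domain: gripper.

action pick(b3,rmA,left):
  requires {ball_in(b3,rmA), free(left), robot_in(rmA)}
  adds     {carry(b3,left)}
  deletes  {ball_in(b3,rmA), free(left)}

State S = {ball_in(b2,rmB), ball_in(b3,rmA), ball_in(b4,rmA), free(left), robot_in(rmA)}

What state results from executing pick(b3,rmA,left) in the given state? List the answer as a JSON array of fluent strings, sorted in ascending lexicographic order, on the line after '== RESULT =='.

Compute (S \ del) ∪ add:
  pre ⊆ S: {ball_in(b3,rmA), free(left), robot_in(rmA)} ⊆ S  — applicable
  S \ del = {ball_in(b2,rmB), ball_in(b4,rmA), robot_in(rmA)}
  ∪ add   = {ball_in(b2,rmB), ball_in(b4,rmA), carry(b3,left), robot_in(rmA)}

== RESULT ==
["ball_in(b2,rmB)", "ball_in(b4,rmA)", "carry(b3,left)", "robot_in(rmA)"]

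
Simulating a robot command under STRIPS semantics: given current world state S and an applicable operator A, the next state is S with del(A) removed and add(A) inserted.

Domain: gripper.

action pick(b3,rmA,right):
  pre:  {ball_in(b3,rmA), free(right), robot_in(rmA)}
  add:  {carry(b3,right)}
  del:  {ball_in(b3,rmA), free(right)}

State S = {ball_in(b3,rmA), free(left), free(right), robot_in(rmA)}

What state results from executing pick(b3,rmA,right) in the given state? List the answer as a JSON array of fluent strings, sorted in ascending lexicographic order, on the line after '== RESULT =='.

Compute (S \ del) ∪ add:
  pre ⊆ S: {ball_in(b3,rmA), free(right), robot_in(rmA)} ⊆ S  — applicable
  S \ del = {free(left), robot_in(rmA)}
  ∪ add   = {carry(b3,right), free(left), robot_in(rmA)}

== RESULT ==
["carry(b3,right)", "free(left)", "robot_in(rmA)"]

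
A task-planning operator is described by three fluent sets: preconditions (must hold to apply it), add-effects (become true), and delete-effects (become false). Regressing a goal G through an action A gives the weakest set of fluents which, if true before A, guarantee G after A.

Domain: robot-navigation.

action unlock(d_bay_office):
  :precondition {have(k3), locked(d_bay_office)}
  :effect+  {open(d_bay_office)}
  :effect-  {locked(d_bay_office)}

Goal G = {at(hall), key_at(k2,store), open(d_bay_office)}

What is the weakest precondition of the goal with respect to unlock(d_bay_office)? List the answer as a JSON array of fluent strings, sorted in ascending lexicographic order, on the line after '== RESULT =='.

Compute (G \ add) ∪ pre:
  G ∩ del = {}  (empty — regression defined)
  G \ add = {at(hall), key_at(k2,store), open(d_bay_office)} \ {open(d_bay_office)} = {at(hall), key_at(k2,store)}
  ∪ pre   = {at(hall), key_at(k2,store)} ∪ {have(k3), locked(d_bay_office)}
          = {at(hall), have(k3), key_at(k2,store), locked(d_bay_office)}

== RESULT ==
["at(hall)", "have(k3)", "key_at(k2,store)", "locked(d_bay_office)"]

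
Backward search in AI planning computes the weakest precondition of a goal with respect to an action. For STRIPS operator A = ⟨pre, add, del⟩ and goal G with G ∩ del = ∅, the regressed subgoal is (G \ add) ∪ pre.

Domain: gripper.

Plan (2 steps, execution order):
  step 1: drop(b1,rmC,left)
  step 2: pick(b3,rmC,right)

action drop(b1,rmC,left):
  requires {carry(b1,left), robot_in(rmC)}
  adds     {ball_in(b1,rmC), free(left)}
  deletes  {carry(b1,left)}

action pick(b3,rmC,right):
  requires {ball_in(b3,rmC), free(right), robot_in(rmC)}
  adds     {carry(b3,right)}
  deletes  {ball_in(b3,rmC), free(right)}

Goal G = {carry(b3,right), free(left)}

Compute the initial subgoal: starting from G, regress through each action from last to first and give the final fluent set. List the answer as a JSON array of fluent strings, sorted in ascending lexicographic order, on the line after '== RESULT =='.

Regress step by step:
  through step 2 (pick(b3,rmC,right)): drop {carry(b3,right)}, keep {free(left)}, require {ball_in(b3,rmC), free(right), robot_in(rmC)}
    → {ball_in(b3,rmC), free(left), free(right), robot_in(rmC)}
  through step 1 (drop(b1,rmC,left)): drop {free(left)}, keep {ball_in(b3,rmC), free(right), robot_in(rmC)}, require {carry(b1,left), robot_in(rmC)}
    → {ball_in(b3,rmC), carry(b1,left), free(right), robot_in(rmC)}

== RESULT ==
["ball_in(b3,rmC)", "carry(b1,left)", "free(right)", "robot_in(rmC)"]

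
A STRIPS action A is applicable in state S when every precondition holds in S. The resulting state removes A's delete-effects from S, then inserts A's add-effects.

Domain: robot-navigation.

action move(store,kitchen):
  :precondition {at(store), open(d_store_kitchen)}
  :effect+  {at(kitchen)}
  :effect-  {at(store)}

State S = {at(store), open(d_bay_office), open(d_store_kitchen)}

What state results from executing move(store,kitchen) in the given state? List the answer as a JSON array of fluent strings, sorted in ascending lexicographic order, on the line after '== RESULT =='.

Progress:
  pre ⊆ S: {at(store), open(d_store_kitchen)} ⊆ S  — applicable
  S \ del = {open(d_bay_office), open(d_store_kitchen)}
  ∪ add   = {at(kitchen), open(d_bay_office), open(d_store_kitchen)}

== RESULT ==
["at(kitchen)", "open(d_bay_office)", "open(d_store_kitchen)"]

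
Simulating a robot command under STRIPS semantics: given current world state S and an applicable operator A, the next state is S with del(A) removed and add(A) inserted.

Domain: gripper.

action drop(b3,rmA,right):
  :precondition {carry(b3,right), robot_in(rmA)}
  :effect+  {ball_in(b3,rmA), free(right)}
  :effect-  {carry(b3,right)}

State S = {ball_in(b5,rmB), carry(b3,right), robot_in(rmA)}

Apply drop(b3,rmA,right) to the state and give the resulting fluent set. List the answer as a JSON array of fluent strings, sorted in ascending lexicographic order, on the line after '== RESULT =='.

Compute (S \ del) ∪ add:
  pre ⊆ S: {carry(b3,right), robot_in(rmA)} ⊆ S  — applicable
  S \ del = {ball_in(b5,rmB), robot_in(rmA)}
  ∪ add   = {ball_in(b3,rmA), ball_in(b5,rmB), free(right), robot_in(rmA)}

== RESULT ==
["ball_in(b3,rmA)", "ball_in(b5,rmB)", "free(right)", "robot_in(rmA)"]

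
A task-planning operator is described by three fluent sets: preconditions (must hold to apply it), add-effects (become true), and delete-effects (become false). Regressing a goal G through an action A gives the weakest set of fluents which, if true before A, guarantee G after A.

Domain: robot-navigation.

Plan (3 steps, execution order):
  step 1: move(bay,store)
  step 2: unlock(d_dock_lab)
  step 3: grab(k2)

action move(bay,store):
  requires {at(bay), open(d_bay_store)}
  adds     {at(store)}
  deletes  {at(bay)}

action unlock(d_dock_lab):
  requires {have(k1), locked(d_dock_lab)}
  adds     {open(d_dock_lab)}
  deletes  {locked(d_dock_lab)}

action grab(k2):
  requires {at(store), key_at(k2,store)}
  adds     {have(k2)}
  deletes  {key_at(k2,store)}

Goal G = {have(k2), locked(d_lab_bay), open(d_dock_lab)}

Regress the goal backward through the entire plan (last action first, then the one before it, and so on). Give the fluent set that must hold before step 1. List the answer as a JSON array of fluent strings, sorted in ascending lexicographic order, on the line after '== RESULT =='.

Work backward from the goal:
  through step 3 (grab(k2)): drop {have(k2)}, keep {locked(d_lab_bay), open(d_dock_lab)}, require {at(store), key_at(k2,store)}
    → {at(store), key_at(k2,store), locked(d_lab_bay), open(d_dock_lab)}
  through step 2 (unlock(d_dock_lab)): drop {open(d_dock_lab)}, keep {at(store), key_at(k2,store), locked(d_lab_bay)}, require {have(k1), locked(d_dock_lab)}
    → {at(store), have(k1), key_at(k2,store), locked(d_dock_lab), locked(d_lab_bay)}
  through step 1 (move(bay,store)): drop {at(store)}, keep {have(k1), key_at(k2,store), locked(d_dock_lab), locked(d_lab_bay)}, require {at(bay), open(d_bay_store)}
    → {at(bay), have(k1), key_at(k2,store), locked(d_dock_lab), locked(d_lab_bay), open(d_bay_store)}

== RESULT ==
["at(bay)", "have(k1)", "key_at(k2,store)", "locked(d_dock_lab)", "locked(d_lab_bay)", "open(d_bay_store)"]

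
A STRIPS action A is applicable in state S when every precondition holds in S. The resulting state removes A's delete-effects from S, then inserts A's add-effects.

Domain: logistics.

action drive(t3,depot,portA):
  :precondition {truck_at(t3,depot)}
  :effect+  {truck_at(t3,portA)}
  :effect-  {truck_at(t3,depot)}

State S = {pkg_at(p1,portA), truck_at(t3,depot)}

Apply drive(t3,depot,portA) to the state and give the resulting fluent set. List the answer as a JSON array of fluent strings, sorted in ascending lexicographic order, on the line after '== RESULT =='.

Compute (S \ del) ∪ add:
  pre ⊆ S: {truck_at(t3,depot)} ⊆ S  — applicable
  S \ del = {pkg_at(p1,portA)}
  ∪ add   = {pkg_at(p1,portA), truck_at(t3,portA)}

== RESULT ==
["pkg_at(p1,portA)", "truck_at(t3,portA)"]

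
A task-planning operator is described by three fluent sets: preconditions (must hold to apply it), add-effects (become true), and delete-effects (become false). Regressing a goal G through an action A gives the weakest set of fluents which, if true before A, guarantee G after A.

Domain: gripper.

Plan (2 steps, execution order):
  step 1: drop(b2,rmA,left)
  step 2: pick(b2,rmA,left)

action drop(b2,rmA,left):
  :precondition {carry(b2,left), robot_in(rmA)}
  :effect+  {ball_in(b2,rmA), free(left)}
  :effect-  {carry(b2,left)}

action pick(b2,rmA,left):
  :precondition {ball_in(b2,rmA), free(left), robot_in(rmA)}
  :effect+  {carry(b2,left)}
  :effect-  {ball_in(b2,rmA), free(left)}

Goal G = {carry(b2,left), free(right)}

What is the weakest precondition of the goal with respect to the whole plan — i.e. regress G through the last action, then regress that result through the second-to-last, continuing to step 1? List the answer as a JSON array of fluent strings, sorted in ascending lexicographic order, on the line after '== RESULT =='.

Regress step by step:
  through step 2 (pick(b2,rmA,left)): drop {carry(b2,left)}, keep {free(right)}, require {ball_in(b2,rmA), free(left), robot_in(rmA)}
    → {ball_in(b2,rmA), free(left), free(right), robot_in(rmA)}
  through step 1 (drop(b2,rmA,left)): drop {ball_in(b2,rmA), free(left)}, keep {free(right), robot_in(rmA)}, require {carry(b2,left), robot_in(rmA)}
    → {carry(b2,left), free(right), robot_in(rmA)}

== RESULT ==
["carry(b2,left)", "free(right)", "robot_in(rmA)"]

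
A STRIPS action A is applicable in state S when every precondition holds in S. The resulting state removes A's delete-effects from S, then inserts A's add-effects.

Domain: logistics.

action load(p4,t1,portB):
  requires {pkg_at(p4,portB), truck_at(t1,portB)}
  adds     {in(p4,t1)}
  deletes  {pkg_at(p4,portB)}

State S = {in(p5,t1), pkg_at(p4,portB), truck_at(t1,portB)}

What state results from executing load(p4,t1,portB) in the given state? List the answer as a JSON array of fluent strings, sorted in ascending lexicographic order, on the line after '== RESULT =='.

Compute (S \ del) ∪ add:
  pre ⊆ S: {pkg_at(p4,portB), truck_at(t1,portB)} ⊆ S  — applicable
  S \ del = {in(p5,t1), truck_at(t1,portB)}
  ∪ add   = {in(p4,t1), in(p5,t1), truck_at(t1,portB)}

== RESULT ==
["in(p4,t1)", "in(p5,t1)", "truck_at(t1,portB)"]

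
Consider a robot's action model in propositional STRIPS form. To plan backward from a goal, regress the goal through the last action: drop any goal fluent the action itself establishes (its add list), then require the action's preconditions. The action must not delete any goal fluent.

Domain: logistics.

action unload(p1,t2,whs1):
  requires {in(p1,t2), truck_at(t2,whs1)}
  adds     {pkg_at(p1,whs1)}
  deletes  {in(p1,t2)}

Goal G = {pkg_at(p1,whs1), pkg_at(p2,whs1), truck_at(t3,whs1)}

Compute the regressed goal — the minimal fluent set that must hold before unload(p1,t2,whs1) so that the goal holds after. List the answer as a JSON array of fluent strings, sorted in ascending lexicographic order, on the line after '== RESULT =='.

Compute (G \ add) ∪ pre:
  G ∩ del = {}  (empty — regression defined)
  G \ add = {pkg_at(p1,whs1), pkg_at(p2,whs1), truck_at(t3,whs1)} \ {pkg_at(p1,whs1)} = {pkg_at(p2,whs1), truck_at(t3,whs1)}
  ∪ pre   = {pkg_at(p2,whs1), truck_at(t3,whs1)} ∪ {in(p1,t2), truck_at(t2,whs1)}
          = {in(p1,t2), pkg_at(p2,whs1), truck_at(t2,whs1), truck_at(t3,whs1)}

== RESULT ==
["in(p1,t2)", "pkg_at(p2,whs1)", "truck_at(t2,whs1)", "truck_at(t3,whs1)"]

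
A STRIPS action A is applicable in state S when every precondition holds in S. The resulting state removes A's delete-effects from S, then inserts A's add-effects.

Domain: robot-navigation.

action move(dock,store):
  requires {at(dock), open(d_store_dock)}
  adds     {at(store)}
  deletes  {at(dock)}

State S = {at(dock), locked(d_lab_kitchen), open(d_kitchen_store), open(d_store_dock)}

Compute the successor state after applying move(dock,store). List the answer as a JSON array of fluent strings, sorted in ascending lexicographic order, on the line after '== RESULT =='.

Progress:
  pre ⊆ S: {at(dock), open(d_store_dock)} ⊆ S  — applicable
  S \ del = {locked(d_lab_kitchen), open(d_kitchen_store), open(d_store_dock)}
  ∪ add   = {at(store), locked(d_lab_kitchen), open(d_kitchen_store), open(d_store_dock)}

== RESULT ==
["at(store)", "locked(d_lab_kitchen)", "open(d_kitchen_store)", "open(d_store_dock)"]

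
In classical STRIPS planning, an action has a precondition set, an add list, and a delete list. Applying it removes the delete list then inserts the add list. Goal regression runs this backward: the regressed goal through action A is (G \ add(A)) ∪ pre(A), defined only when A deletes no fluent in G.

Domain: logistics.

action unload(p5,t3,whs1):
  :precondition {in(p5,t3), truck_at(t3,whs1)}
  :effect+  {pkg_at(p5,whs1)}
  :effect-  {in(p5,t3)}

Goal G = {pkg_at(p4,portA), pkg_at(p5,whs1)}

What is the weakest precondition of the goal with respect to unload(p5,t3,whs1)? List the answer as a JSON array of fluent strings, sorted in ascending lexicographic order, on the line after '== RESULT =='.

Compute (G \ add) ∪ pre:
  G ∩ del = {}  (empty — regression defined)
  G \ add = {pkg_at(p4,portA), pkg_at(p5,whs1)} \ {pkg_at(p5,whs1)} = {pkg_at(p4,portA)}
  ∪ pre   = {pkg_at(p4,portA)} ∪ {in(p5,t3), truck_at(t3,whs1)}
          = {in(p5,t3), pkg_at(p4,portA), truck_at(t3,whs1)}

== RESULT ==
["in(p5,t3)", "pkg_at(p4,portA)", "truck_at(t3,whs1)"]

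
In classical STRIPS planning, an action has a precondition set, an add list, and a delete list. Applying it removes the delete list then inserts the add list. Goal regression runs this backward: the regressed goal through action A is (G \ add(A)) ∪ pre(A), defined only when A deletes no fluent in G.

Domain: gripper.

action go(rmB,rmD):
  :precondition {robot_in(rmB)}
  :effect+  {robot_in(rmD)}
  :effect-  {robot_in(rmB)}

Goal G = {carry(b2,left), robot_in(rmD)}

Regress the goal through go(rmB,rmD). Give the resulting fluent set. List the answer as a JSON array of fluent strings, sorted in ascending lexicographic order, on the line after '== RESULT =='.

Regress:
  G ∩ del = {}  (empty — regression defined)
  G \ add = {carry(b2,left), robot_in(rmD)} \ {robot_in(rmD)} = {carry(b2,left)}
  ∪ pre   = {carry(b2,left)} ∪ {robot_in(rmB)}
          = {carry(b2,left), robot_in(rmB)}

== RESULT ==
["carry(b2,left)", "robot_in(rmB)"]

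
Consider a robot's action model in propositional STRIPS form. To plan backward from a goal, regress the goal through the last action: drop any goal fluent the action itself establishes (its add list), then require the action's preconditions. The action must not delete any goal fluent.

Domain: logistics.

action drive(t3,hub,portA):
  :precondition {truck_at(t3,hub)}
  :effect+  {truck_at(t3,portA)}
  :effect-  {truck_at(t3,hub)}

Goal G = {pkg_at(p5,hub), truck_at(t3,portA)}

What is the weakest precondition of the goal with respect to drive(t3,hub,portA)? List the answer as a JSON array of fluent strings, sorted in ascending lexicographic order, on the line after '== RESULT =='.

Compute (G \ add) ∪ pre:
  G ∩ del = {}  (empty — regression defined)
  G \ add = {pkg_at(p5,hub), truck_at(t3,portA)} \ {truck_at(t3,portA)} = {pkg_at(p5,hub)}
  ∪ pre   = {pkg_at(p5,hub)} ∪ {truck_at(t3,hub)}
          = {pkg_at(p5,hub), truck_at(t3,hub)}

== RESULT ==
["pkg_at(p5,hub)", "truck_at(t3,hub)"]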